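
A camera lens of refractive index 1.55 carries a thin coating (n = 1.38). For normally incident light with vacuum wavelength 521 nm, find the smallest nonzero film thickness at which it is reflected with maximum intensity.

Ray reflecting at the top interface goes from n = 1.0 toward n = 1.38: a half-wave phase shift.
Ray reflecting at the bottom interface goes from n = 1.38 toward n = 1.55: a half-wave phase shift.
Net: no relative phase inversion (both shifts match).
With no net inversion, constructive interference in reflection requires 2 n t = m λ.
Minimum nonzero at m = 1: t = λ / (2 n) = 521 / (2 × 1.38) = 189 nm.

189 nm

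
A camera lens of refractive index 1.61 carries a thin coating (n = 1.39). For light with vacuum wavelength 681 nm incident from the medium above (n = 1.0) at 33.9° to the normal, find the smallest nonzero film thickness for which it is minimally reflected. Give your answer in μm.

At the upper boundary (n = 1.0 to n = 1.39) the reflected ray undergoes a half-wave phase shift.
Bottom surface (1.39 → 1.61): reflection off a higher-index medium gives a half-wave phase shift.
Zero or two π shifts → no net half-wave offset.
For weak reflection here: 2 n t cos θ_r = (m + ½) λ.
Snell's law: 1.0 sin 33.9° = 1.39 sin θ_r → sin θ_r = 0.401, cos θ_r = 0.916.
Minimum at m = 0: t = λ / (4 n cos θ_r) = 681 / (4 × 1.39 × 0.916) = 134 nm.

0.134 μm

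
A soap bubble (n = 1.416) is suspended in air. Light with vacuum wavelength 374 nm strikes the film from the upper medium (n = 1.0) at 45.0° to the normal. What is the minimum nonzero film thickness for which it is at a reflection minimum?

152 nm

Top surface (1.0 → 1.416): reflection off a higher-index medium gives a half-wave phase shift.
At the lower boundary (n = 1.416 to n = 1.0) the reflected ray undergoes no phase shift.
The two reflections differ by half a wavelength.
So the condition for destructive reflection is 2 n t cos θ_r = m λ.
Snell's law: 1.0 sin 45.0° = 1.416 sin θ_r → sin θ_r = 0.499, cos θ_r = 0.866.
Minimum nonzero at m = 1: t = λ / (2 n cos θ_r) = 374 / (2 × 1.416 × 0.866) = 152 nm.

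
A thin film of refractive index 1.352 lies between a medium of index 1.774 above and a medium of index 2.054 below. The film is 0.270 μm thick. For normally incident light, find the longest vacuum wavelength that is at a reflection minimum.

Top surface (1.774 → 1.352): reflection off a lower-index medium gives no phase shift.
At the lower boundary (n = 1.352 to n = 2.054) the reflected ray undergoes a half-wave phase shift.
Net: one phase inversion between the two reflected rays.
So the condition for destructive reflection is 2 n t = m λ.
λ = 2 n t / m. The longest wavelength is m = 1: λ = 2 × 1.352 × 270 / 1.00 = 730 nm.

730 nm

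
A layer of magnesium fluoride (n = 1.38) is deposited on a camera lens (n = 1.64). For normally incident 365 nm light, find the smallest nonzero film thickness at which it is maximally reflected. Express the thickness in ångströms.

1322 Å

Ray reflecting at the top interface goes from n = 1.0 toward n = 1.38: a half-wave phase shift.
At the lower boundary (n = 1.38 to n = 1.64) the reflected ray undergoes a half-wave phase shift.
Net: no relative phase inversion (both shifts match).
So the condition for constructive reflection is 2 n t = m λ.
Minimum nonzero at m = 1: t = λ / (2 n) = 365 / (2 × 1.38) = 132 nm.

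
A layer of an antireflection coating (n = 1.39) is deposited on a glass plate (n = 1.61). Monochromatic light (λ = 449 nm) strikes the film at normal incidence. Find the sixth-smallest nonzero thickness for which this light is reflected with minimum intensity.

888 nm

Ray reflecting at the top interface goes from n = 1.0 toward n = 1.39: a half-wave phase shift.
Ray reflecting at the bottom interface goes from n = 1.39 toward n = 1.61: a half-wave phase shift.
Net: no relative phase inversion (both shifts match).
So the condition for destructive reflection is 2 n t = (m + ½) λ.
The sixth-smallest nonzero thickness corresponds to m = 5: t = (m + ½) λ / (2 n) = 5.50 × 449 / (2 × 1.39) = 888 nm.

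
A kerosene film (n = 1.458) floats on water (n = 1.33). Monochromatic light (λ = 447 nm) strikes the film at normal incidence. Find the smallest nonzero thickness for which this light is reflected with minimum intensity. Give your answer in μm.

0.153 μm

At the upper boundary (n = 1.0 to n = 1.458) the reflected ray undergoes a half-wave phase shift.
Bottom surface (1.458 → 1.33): reflection off a lower-index medium gives no phase shift.
Exactly one π shift → a net half-wave offset.
For weak reflection here: 2 n t = m λ.
The smallest nonzero thickness corresponds to m = 1: t = m λ / (2 n) = 1.00 × 447 / (2 × 1.458) = 153 nm.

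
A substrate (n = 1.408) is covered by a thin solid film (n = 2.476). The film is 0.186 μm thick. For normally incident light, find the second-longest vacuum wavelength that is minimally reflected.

461 nm

Ray reflecting at the top interface goes from n = 1.0 toward n = 2.476: a half-wave phase shift.
Bottom surface (2.476 → 1.408): reflection off a lower-index medium gives no phase shift.
Exactly one π shift → a net half-wave offset.
For dark reflection here: 2 n t = m λ.
λ = 2 n t / m. The second-longest wavelength is m = 2: λ = 2 × 2.476 × 186 / 2.00 = 461 nm.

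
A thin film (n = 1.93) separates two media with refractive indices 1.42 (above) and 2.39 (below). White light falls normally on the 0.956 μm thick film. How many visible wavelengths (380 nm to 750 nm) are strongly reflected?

Ray reflecting at the top interface goes from n = 1.42 toward n = 1.93: a half-wave phase shift.
At the lower boundary (n = 1.93 to n = 2.39) the reflected ray undergoes a half-wave phase shift.
Net: no relative phase inversion (both shifts match).
With no net inversion, constructive interference in reflection requires 2 n t = m λ.
λ = 2 n t / m = 3690 / m nm.
m=4: 923 nm (IR); m=5: 738 nm (visible); m=6: 615 nm (visible); m=7: 527 nm (visible); m=8: 461 nm (visible); m=9: 410 nm (visible); m=10: 369 nm (UV).

5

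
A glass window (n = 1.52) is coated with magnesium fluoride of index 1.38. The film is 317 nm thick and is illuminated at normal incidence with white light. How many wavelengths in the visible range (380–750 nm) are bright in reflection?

Ray reflecting at the top interface goes from n = 1.0 toward n = 1.38: a half-wave phase shift.
At the lower boundary (n = 1.38 to n = 1.52) the reflected ray undergoes a half-wave phase shift.
Zero or two π shifts → no net half-wave offset.
For maximum reflection here: 2 n t = m λ.
λ = 2 n t / m = 875 / m nm.
m=1: 875 nm (IR); m=2: 437 nm (visible); m=3: 292 nm (UV).

1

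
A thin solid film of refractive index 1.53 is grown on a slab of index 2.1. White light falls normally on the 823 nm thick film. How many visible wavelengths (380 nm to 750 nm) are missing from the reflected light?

Top surface (1.0 → 1.53): reflection off a higher-index medium gives a half-wave phase shift.
Bottom surface (1.53 → 2.1): reflection off a higher-index medium gives a half-wave phase shift.
Zero or two π shifts → no net half-wave offset.
So the condition for destructive reflection is 2 n t = (m + ½) λ.
λ = 2 n t / (m + ½) = 2518 / (m + ½) nm.
m=2: 1007 nm (IR); m=3: 720 nm (visible); m=4: 560 nm (visible); m=5: 458 nm (visible); m=6: 387 nm (visible); m=7: 336 nm (UV).

4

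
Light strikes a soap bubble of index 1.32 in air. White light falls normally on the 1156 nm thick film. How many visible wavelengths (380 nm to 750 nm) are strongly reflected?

Ray reflecting at the top interface goes from n = 1.0 toward n = 1.32: a half-wave phase shift.
Bottom surface (1.32 → 1.0): reflection off a lower-index medium gives no phase shift.
The two reflections differ by half a wavelength.
For maximum reflection here: 2 n t = (m + ½) λ.
λ = 2 n t / (m + ½) = 3052 / (m + ½) nm.
m=3: 872 nm (IR); m=4: 678 nm (visible); m=5: 555 nm (visible); m=6: 470 nm (visible); m=7: 407 nm (visible); m=8: 359 nm (UV).

4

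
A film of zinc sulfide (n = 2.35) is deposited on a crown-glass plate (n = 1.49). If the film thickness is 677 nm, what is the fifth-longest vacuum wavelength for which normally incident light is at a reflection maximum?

At the upper boundary (n = 1.0 to n = 2.35) the reflected ray undergoes a half-wave phase shift.
At the lower boundary (n = 2.35 to n = 1.49) the reflected ray undergoes no phase shift.
Exactly one π shift → a net half-wave offset.
With one net inversion, constructive interference in reflection requires 2 n t = (m + ½) λ.
λ = 2 n t / (m + ½). The fifth-longest wavelength is m = 4: λ = 2 × 2.35 × 677 / 4.50 = 707 nm.

707 nm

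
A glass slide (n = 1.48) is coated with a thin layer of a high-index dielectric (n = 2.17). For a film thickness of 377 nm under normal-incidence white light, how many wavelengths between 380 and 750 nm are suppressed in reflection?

2

Ray reflecting at the top interface goes from n = 1.0 toward n = 2.17: a half-wave phase shift.
Ray reflecting at the bottom interface goes from n = 2.17 toward n = 1.48: no phase shift.
Exactly one π shift → a net half-wave offset.
For weak reflection here: 2 n t = m λ.
λ = 2 n t / m = 1636 / m nm.
m=2: 818 nm (IR); m=3: 545 nm (visible); m=4: 409 nm (visible); m=5: 327 nm (UV).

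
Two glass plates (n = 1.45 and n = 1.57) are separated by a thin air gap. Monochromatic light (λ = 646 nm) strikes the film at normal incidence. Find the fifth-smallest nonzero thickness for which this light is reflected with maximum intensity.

1454 nm

Top surface (1.45 → 1.0): reflection off a lower-index medium gives no phase shift.
Ray reflecting at the bottom interface goes from n = 1.0 toward n = 1.57: a half-wave phase shift.
Exactly one π shift → a net half-wave offset.
For bright reflection here: 2 n t = (m + ½) λ.
The fifth-smallest nonzero thickness corresponds to m = 4: t = (m + ½) λ / (2 n) = 4.50 × 646 / (2 × 1.0) = 1454 nm.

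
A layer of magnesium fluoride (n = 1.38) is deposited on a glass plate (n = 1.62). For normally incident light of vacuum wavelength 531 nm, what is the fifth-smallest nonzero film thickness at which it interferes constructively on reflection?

At the upper boundary (n = 1.0 to n = 1.38) the reflected ray undergoes a half-wave phase shift.
Bottom surface (1.38 → 1.62): reflection off a higher-index medium gives a half-wave phase shift.
Zero or two π shifts → no net half-wave offset.
So the condition for constructive reflection is 2 n t = m λ.
The fifth-smallest nonzero thickness corresponds to m = 5: t = m λ / (2 n) = 5.00 × 531 / (2 × 1.38) = 962 nm.

962 nm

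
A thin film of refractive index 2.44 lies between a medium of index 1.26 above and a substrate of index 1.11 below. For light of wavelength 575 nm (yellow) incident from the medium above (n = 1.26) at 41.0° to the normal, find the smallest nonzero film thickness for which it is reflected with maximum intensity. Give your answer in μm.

0.0626 μm

Top surface (1.26 → 2.44): reflection off a higher-index medium gives a half-wave phase shift.
Ray reflecting at the bottom interface goes from n = 2.44 toward n = 1.11: no phase shift.
The two reflections differ by half a wavelength.
For strong reflection here: 2 n t cos θ_r = (m + ½) λ.
Snell's law: 1.26 sin 41.0° = 2.44 sin θ_r → sin θ_r = 0.339, cos θ_r = 0.941.
Minimum at m = 0: t = λ / (4 n cos θ_r) = 575 / (4 × 2.44 × 0.941) = 62.6 nm.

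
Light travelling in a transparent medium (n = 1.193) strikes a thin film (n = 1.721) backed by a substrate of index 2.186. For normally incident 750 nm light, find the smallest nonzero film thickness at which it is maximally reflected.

At the upper boundary (n = 1.193 to n = 1.721) the reflected ray undergoes a half-wave phase shift.
At the lower boundary (n = 1.721 to n = 2.186) the reflected ray undergoes a half-wave phase shift.
Zero or two π shifts → no net half-wave offset.
So the condition for constructive reflection is 2 n t = m λ.
Minimum nonzero at m = 1: t = λ / (2 n) = 750 / (2 × 1.721) = 218 nm.

218 nm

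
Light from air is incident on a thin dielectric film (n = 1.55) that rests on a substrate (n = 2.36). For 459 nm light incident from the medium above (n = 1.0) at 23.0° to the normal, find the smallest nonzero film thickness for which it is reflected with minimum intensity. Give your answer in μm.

At the upper boundary (n = 1.0 to n = 1.55) the reflected ray undergoes a half-wave phase shift.
Bottom surface (1.55 → 2.36): reflection off a higher-index medium gives a half-wave phase shift.
The two reflections carry the same phase change, so no net offset.
So the condition for destructive reflection is 2 n t cos θ_r = (m + ½) λ.
Snell's law: 1.0 sin 23.0° = 1.55 sin θ_r → sin θ_r = 0.252, cos θ_r = 0.968.
Minimum at m = 0: t = λ / (4 n cos θ_r) = 459 / (4 × 1.55 × 0.968) = 76.5 nm.

0.0765 μm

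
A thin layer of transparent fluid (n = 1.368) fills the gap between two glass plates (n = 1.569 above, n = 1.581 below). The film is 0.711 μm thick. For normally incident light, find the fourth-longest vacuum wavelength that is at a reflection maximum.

556 nm

Top surface (1.569 → 1.368): reflection off a lower-index medium gives no phase shift.
At the lower boundary (n = 1.368 to n = 1.581) the reflected ray undergoes a half-wave phase shift.
Net: one phase inversion between the two reflected rays.
So the condition for constructive reflection is 2 n t = (m + ½) λ.
λ = 2 n t / (m + ½). The fourth-longest wavelength is m = 3: λ = 2 × 1.368 × 711 / 3.50 = 556 nm.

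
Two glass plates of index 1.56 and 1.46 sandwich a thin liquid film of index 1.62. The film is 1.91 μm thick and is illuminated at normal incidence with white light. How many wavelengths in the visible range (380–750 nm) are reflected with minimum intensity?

8

At the upper boundary (n = 1.56 to n = 1.62) the reflected ray undergoes a half-wave phase shift.
At the lower boundary (n = 1.62 to n = 1.46) the reflected ray undergoes no phase shift.
Net: one phase inversion between the two reflected rays.
For dark reflection here: 2 n t = m λ.
λ = 2 n t / m = 6188 / m nm.
m=8: 774 nm (IR); m=9: 688 nm (visible); m=10: 619 nm (visible); m=11: 563 nm (visible); m=12: 516 nm (visible); m=13: 476 nm (visible); m=14: 442 nm (visible); m=15: 413 nm (visible); m=16: 387 nm (visible); m=17: 364 nm (UV).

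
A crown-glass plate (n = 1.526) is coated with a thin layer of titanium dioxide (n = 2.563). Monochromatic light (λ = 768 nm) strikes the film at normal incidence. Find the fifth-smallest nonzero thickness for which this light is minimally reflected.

Ray reflecting at the top interface goes from n = 1.0 toward n = 2.563: a half-wave phase shift.
Bottom surface (2.563 → 1.526): reflection off a lower-index medium gives no phase shift.
The two reflections differ by half a wavelength.
So the condition for destructive reflection is 2 n t = m λ.
The fifth-smallest nonzero thickness corresponds to m = 5: t = m λ / (2 n) = 5.00 × 768 / (2 × 2.563) = 749 nm.

749 nm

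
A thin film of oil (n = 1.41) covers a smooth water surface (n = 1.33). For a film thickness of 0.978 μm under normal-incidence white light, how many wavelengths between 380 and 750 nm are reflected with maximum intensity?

Top surface (1.0 → 1.41): reflection off a higher-index medium gives a half-wave phase shift.
Bottom surface (1.41 → 1.33): reflection off a lower-index medium gives no phase shift.
Net: one phase inversion between the two reflected rays.
So the condition for constructive reflection is 2 n t = (m + ½) λ.
λ = 2 n t / (m + ½) = 2758 / (m + ½) nm.
m=3: 788 nm (IR); m=4: 613 nm (visible); m=5: 501 nm (visible); m=6: 424 nm (visible); m=7: 368 nm (UV).

3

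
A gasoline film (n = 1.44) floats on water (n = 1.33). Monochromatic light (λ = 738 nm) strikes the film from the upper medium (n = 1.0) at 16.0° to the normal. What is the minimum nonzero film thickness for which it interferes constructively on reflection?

131 nm

Ray reflecting at the top interface goes from n = 1.0 toward n = 1.44: a half-wave phase shift.
At the lower boundary (n = 1.44 to n = 1.33) the reflected ray undergoes no phase shift.
Exactly one π shift → a net half-wave offset.
So the condition for constructive reflection is 2 n t cos θ_r = (m + ½) λ.
Snell's law: 1.0 sin 16.0° = 1.44 sin θ_r → sin θ_r = 0.191, cos θ_r = 0.982.
Minimum at m = 0: t = λ / (4 n cos θ_r) = 738 / (4 × 1.44 × 0.982) = 131 nm.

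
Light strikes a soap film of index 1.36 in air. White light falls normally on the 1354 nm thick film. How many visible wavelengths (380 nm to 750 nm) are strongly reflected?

Top surface (1.0 → 1.36): reflection off a higher-index medium gives a half-wave phase shift.
At the lower boundary (n = 1.36 to n = 1.0) the reflected ray undergoes no phase shift.
Exactly one π shift → a net half-wave offset.
For strong reflection here: 2 n t = (m + ½) λ.
λ = 2 n t / (m + ½) = 3683 / (m + ½) nm.
m=4: 818 nm (IR); m=5: 670 nm (visible); m=6: 567 nm (visible); m=7: 491 nm (visible); m=8: 433 nm (visible); m=9: 388 nm (visible); m=10: 351 nm (UV).

5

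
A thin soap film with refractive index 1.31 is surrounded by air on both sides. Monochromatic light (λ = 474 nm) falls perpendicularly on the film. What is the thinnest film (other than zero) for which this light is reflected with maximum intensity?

90.5 nm

Ray reflecting at the top interface goes from n = 1.0 toward n = 1.31: a half-wave phase shift.
Ray reflecting at the bottom interface goes from n = 1.31 toward n = 1.0: no phase shift.
Exactly one π shift → a net half-wave offset.
For maximum reflection here: 2 n t = (m + ½) λ.
Minimum at m = 0: t = λ / (4 n) = 474 / (4 × 1.31) = 90.5 nm.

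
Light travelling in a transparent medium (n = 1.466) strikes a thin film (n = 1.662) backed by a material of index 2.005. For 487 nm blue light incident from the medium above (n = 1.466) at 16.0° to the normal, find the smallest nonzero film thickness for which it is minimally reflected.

Ray reflecting at the top interface goes from n = 1.466 toward n = 1.662: a half-wave phase shift.
Bottom surface (1.662 → 2.005): reflection off a higher-index medium gives a half-wave phase shift.
Net: no relative phase inversion (both shifts match).
For dark reflection here: 2 n t cos θ_r = (m + ½) λ.
Snell's law: 1.466 sin 16.0° = 1.662 sin θ_r → sin θ_r = 0.243, cos θ_r = 0.970.
Minimum at m = 0: t = λ / (4 n cos θ_r) = 487 / (4 × 1.662 × 0.970) = 75.5 nm.

75.5 nm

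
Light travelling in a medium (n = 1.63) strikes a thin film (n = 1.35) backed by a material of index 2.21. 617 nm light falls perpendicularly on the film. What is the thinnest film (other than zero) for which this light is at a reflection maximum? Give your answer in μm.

0.114 μm

Top surface (1.63 → 1.35): reflection off a lower-index medium gives no phase shift.
Ray reflecting at the bottom interface goes from n = 1.35 toward n = 2.21: a half-wave phase shift.
The two reflections differ by half a wavelength.
For bright reflection here: 2 n t = (m + ½) λ.
Minimum at m = 0: t = λ / (4 n) = 617 / (4 × 1.35) = 114 nm.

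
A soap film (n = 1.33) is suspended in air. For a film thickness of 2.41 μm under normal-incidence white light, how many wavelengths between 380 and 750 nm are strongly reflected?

8

Top surface (1.0 → 1.33): reflection off a higher-index medium gives a half-wave phase shift.
At the lower boundary (n = 1.33 to n = 1.0) the reflected ray undergoes no phase shift.
Exactly one π shift → a net half-wave offset.
With one net inversion, constructive interference in reflection requires 2 n t = (m + ½) λ.
λ = 2 n t / (m + ½) = 6411 / (m + ½) nm.
m=8: 754 nm (IR); m=9: 675 nm (visible); m=10: 611 nm (visible); m=11: 557 nm (visible); m=12: 513 nm (visible); m=13: 475 nm (visible); m=14: 442 nm (visible); m=15: 414 nm (visible); m=16: 389 nm (visible); m=17: 366 nm (UV).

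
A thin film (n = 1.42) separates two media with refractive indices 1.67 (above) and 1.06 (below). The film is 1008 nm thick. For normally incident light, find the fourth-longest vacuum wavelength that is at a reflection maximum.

Top surface (1.67 → 1.42): reflection off a lower-index medium gives no phase shift.
Bottom surface (1.42 → 1.06): reflection off a lower-index medium gives no phase shift.
Net: no relative phase inversion (both shifts match).
So the condition for constructive reflection is 2 n t = m λ.
λ = 2 n t / m. The fourth-longest wavelength is m = 4: λ = 2 × 1.42 × 1008 / 4.00 = 716 nm.

716 nm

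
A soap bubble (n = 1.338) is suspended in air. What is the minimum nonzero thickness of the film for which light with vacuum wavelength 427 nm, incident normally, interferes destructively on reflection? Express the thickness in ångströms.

1596 Å

Top surface (1.0 → 1.338): reflection off a higher-index medium gives a half-wave phase shift.
Ray reflecting at the bottom interface goes from n = 1.338 toward n = 1.0: no phase shift.
Exactly one π shift → a net half-wave offset.
With one net inversion, destructive interference in reflection requires 2 n t = m λ.
Minimum nonzero at m = 1: t = λ / (2 n) = 427 / (2 × 1.338) = 160 nm.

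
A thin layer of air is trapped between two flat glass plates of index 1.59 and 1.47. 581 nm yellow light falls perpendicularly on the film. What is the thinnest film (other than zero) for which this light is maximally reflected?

145 nm

At the upper boundary (n = 1.59 to n = 1.0) the reflected ray undergoes no phase shift.
At the lower boundary (n = 1.0 to n = 1.47) the reflected ray undergoes a half-wave phase shift.
The two reflections differ by half a wavelength.
For bright reflection here: 2 n t = (m + ½) λ.
Minimum at m = 0: t = λ / (4 n) = 581 / (4 × 1.0) = 145 nm.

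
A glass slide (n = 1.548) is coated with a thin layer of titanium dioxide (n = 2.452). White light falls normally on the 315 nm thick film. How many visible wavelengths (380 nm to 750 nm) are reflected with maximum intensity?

At the upper boundary (n = 1.0 to n = 2.452) the reflected ray undergoes a half-wave phase shift.
Ray reflecting at the bottom interface goes from n = 2.452 toward n = 1.548: no phase shift.
The two reflections differ by half a wavelength.
So the condition for constructive reflection is 2 n t = (m + ½) λ.
λ = 2 n t / (m + ½) = 1545 / (m + ½) nm.
m=1: 1030 nm (IR); m=2: 618 nm (visible); m=3: 441 nm (visible); m=4: 343 nm (UV).

2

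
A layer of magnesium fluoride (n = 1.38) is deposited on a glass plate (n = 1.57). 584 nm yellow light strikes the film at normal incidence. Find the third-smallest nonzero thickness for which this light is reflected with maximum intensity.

At the upper boundary (n = 1.0 to n = 1.38) the reflected ray undergoes a half-wave phase shift.
At the lower boundary (n = 1.38 to n = 1.57) the reflected ray undergoes a half-wave phase shift.
Zero or two π shifts → no net half-wave offset.
For maximum reflection here: 2 n t = m λ.
The third-smallest nonzero thickness corresponds to m = 3: t = m λ / (2 n) = 3.00 × 584 / (2 × 1.38) = 635 nm.

635 nm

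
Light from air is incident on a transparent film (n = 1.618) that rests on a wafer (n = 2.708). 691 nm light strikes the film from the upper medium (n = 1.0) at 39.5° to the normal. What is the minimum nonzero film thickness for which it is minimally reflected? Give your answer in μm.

0.116 μm

Ray reflecting at the top interface goes from n = 1.0 toward n = 1.618: a half-wave phase shift.
Ray reflecting at the bottom interface goes from n = 1.618 toward n = 2.708: a half-wave phase shift.
Zero or two π shifts → no net half-wave offset.
With no net inversion, destructive interference in reflection requires 2 n t cos θ_r = (m + ½) λ.
Snell's law: 1.0 sin 39.5° = 1.618 sin θ_r → sin θ_r = 0.393, cos θ_r = 0.919.
Minimum at m = 0: t = λ / (4 n cos θ_r) = 691 / (4 × 1.618 × 0.919) = 116 nm.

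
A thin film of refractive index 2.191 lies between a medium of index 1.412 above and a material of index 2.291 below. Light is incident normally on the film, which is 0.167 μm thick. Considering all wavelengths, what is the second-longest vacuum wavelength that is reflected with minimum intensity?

Top surface (1.412 → 2.191): reflection off a higher-index medium gives a half-wave phase shift.
At the lower boundary (n = 2.191 to n = 2.291) the reflected ray undergoes a half-wave phase shift.
Net: no relative phase inversion (both shifts match).
With no net inversion, destructive interference in reflection requires 2 n t = (m + ½) λ.
λ = 2 n t / (m + ½). The second-longest wavelength is m = 1: λ = 2 × 2.191 × 167 / 1.50 = 488 nm.

488 nm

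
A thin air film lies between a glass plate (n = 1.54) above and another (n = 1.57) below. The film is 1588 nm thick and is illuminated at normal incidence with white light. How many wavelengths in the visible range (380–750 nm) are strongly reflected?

At the upper boundary (n = 1.54 to n = 1.0) the reflected ray undergoes no phase shift.
At the lower boundary (n = 1.0 to n = 1.57) the reflected ray undergoes a half-wave phase shift.
Net: one phase inversion between the two reflected rays.
So the condition for constructive reflection is 2 n t = (m + ½) λ.
λ = 2 n t / (m + ½) = 3176 / (m + ½) nm.
m=3: 907 nm (IR); m=4: 706 nm (visible); m=5: 577 nm (visible); m=6: 489 nm (visible); m=7: 423 nm (visible); m=8: 374 nm (UV).

4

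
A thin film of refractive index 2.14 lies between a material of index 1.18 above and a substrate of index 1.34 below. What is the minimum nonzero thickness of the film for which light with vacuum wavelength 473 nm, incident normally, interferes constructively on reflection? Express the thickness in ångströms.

553 Å

At the upper boundary (n = 1.18 to n = 2.14) the reflected ray undergoes a half-wave phase shift.
Bottom surface (2.14 → 1.34): reflection off a lower-index medium gives no phase shift.
Exactly one π shift → a net half-wave offset.
With one net inversion, constructive interference in reflection requires 2 n t = (m + ½) λ.
Minimum at m = 0: t = λ / (4 n) = 473 / (4 × 2.14) = 55.3 nm.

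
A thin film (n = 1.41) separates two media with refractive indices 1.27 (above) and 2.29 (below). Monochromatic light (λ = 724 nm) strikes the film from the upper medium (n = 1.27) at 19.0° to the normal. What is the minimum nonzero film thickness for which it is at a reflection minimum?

134 nm

Ray reflecting at the top interface goes from n = 1.27 toward n = 1.41: a half-wave phase shift.
Ray reflecting at the bottom interface goes from n = 1.41 toward n = 2.29: a half-wave phase shift.
Zero or two π shifts → no net half-wave offset.
For dark reflection here: 2 n t cos θ_r = (m + ½) λ.
Snell's law: 1.27 sin 19.0° = 1.41 sin θ_r → sin θ_r = 0.293, cos θ_r = 0.956.
Minimum at m = 0: t = λ / (4 n cos θ_r) = 724 / (4 × 1.41 × 0.956) = 134 nm.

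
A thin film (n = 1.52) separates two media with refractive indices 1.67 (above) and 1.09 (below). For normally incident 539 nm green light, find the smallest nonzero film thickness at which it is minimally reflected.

88.7 nm

At the upper boundary (n = 1.67 to n = 1.52) the reflected ray undergoes no phase shift.
At the lower boundary (n = 1.52 to n = 1.09) the reflected ray undergoes no phase shift.
Net: no relative phase inversion (both shifts match).
With no net inversion, destructive interference in reflection requires 2 n t = (m + ½) λ.
Minimum at m = 0: t = λ / (4 n) = 539 / (4 × 1.52) = 88.7 nm.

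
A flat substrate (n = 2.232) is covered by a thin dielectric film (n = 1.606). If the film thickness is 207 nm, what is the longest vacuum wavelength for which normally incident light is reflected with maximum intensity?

Top surface (1.0 → 1.606): reflection off a higher-index medium gives a half-wave phase shift.
At the lower boundary (n = 1.606 to n = 2.232) the reflected ray undergoes a half-wave phase shift.
Zero or two π shifts → no net half-wave offset.
For strong reflection here: 2 n t = m λ.
λ = 2 n t / m. The longest wavelength is m = 1: λ = 2 × 1.606 × 207 / 1.00 = 665 nm.

665 nm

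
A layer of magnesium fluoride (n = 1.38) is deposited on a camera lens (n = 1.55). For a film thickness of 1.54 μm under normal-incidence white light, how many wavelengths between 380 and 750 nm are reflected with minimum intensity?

5

Top surface (1.0 → 1.38): reflection off a higher-index medium gives a half-wave phase shift.
Bottom surface (1.38 → 1.55): reflection off a higher-index medium gives a half-wave phase shift.
Zero or two π shifts → no net half-wave offset.
So the condition for destructive reflection is 2 n t = (m + ½) λ.
λ = 2 n t / (m + ½) = 4250 / (m + ½) nm.
m=5: 773 nm (IR); m=6: 654 nm (visible); m=7: 567 nm (visible); m=8: 500 nm (visible); m=9: 447 nm (visible); m=10: 405 nm (visible); m=11: 370 nm (UV).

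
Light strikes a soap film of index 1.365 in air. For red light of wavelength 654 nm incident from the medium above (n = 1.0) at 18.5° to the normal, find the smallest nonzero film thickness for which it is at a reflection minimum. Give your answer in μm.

Top surface (1.0 → 1.365): reflection off a higher-index medium gives a half-wave phase shift.
At the lower boundary (n = 1.365 to n = 1.0) the reflected ray undergoes no phase shift.
Exactly one π shift → a net half-wave offset.
For weak reflection here: 2 n t cos θ_r = m λ.
Snell's law: 1.0 sin 18.5° = 1.365 sin θ_r → sin θ_r = 0.232, cos θ_r = 0.973.
Minimum nonzero at m = 1: t = λ / (2 n cos θ_r) = 654 / (2 × 1.365 × 0.973) = 246 nm.

0.246 μm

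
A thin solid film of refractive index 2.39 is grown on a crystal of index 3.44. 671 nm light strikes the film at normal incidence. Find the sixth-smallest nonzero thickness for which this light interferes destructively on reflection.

Ray reflecting at the top interface goes from n = 1.0 toward n = 2.39: a half-wave phase shift.
Bottom surface (2.39 → 3.44): reflection off a higher-index medium gives a half-wave phase shift.
Zero or two π shifts → no net half-wave offset.
So the condition for destructive reflection is 2 n t = (m + ½) λ.
The sixth-smallest nonzero thickness corresponds to m = 5: t = (m + ½) λ / (2 n) = 5.50 × 671 / (2 × 2.39) = 772 nm.

772 nm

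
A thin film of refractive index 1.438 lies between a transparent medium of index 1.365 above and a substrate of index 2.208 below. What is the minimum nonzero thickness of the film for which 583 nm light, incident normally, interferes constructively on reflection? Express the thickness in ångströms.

2027 Å

Top surface (1.365 → 1.438): reflection off a higher-index medium gives a half-wave phase shift.
Bottom surface (1.438 → 2.208): reflection off a higher-index medium gives a half-wave phase shift.
Zero or two π shifts → no net half-wave offset.
With no net inversion, constructive interference in reflection requires 2 n t = m λ.
Minimum nonzero at m = 1: t = λ / (2 n) = 583 / (2 × 1.438) = 203 nm.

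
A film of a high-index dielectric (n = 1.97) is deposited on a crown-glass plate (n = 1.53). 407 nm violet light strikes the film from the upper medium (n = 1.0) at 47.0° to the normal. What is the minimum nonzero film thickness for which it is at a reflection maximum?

55.6 nm

Top surface (1.0 → 1.97): reflection off a higher-index medium gives a half-wave phase shift.
Bottom surface (1.97 → 1.53): reflection off a lower-index medium gives no phase shift.
The two reflections differ by half a wavelength.
So the condition for constructive reflection is 2 n t cos θ_r = (m + ½) λ.
Snell's law: 1.0 sin 47.0° = 1.97 sin θ_r → sin θ_r = 0.371, cos θ_r = 0.929.
Minimum at m = 0: t = λ / (4 n cos θ_r) = 407 / (4 × 1.97 × 0.929) = 55.6 nm.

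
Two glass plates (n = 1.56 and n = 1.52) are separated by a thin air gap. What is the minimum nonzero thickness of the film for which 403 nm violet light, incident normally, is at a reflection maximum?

101 nm

Ray reflecting at the top interface goes from n = 1.56 toward n = 1.0: no phase shift.
Bottom surface (1.0 → 1.52): reflection off a higher-index medium gives a half-wave phase shift.
The two reflections differ by half a wavelength.
So the condition for constructive reflection is 2 n t = (m + ½) λ.
Minimum at m = 0: t = λ / (4 n) = 403 / (4 × 1.0) = 101 nm.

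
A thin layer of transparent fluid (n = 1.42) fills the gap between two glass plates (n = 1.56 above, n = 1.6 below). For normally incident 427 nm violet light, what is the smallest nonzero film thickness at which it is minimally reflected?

At the upper boundary (n = 1.56 to n = 1.42) the reflected ray undergoes no phase shift.
Ray reflecting at the bottom interface goes from n = 1.42 toward n = 1.6: a half-wave phase shift.
The two reflections differ by half a wavelength.
So the condition for destructive reflection is 2 n t = m λ.
The smallest nonzero thickness corresponds to m = 1: t = m λ / (2 n) = 1.00 × 427 / (2 × 1.42) = 150 nm.

150 nm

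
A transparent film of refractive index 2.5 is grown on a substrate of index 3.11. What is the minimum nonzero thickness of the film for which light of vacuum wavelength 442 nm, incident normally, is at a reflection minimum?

Ray reflecting at the top interface goes from n = 1.0 toward n = 2.5: a half-wave phase shift.
Bottom surface (2.5 → 3.11): reflection off a higher-index medium gives a half-wave phase shift.
The two reflections carry the same phase change, so no net offset.
With no net inversion, destructive interference in reflection requires 2 n t = (m + ½) λ.
Minimum at m = 0: t = λ / (4 n) = 442 / (4 × 2.5) = 44.2 nm.

44.2 nm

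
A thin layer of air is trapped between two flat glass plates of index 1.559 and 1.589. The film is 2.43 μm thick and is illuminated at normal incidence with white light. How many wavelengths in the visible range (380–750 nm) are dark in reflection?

6

Top surface (1.559 → 1.0): reflection off a lower-index medium gives no phase shift.
Bottom surface (1.0 → 1.589): reflection off a higher-index medium gives a half-wave phase shift.
Net: one phase inversion between the two reflected rays.
For minimum reflection here: 2 n t = m λ.
λ = 2 n t / m = 4860 / m nm.
m=6: 810 nm (IR); m=7: 694 nm (visible); m=8: 608 nm (visible); m=9: 540 nm (visible); m=10: 486 nm (visible); m=11: 442 nm (visible); m=12: 405 nm (visible); m=13: 374 nm (UV).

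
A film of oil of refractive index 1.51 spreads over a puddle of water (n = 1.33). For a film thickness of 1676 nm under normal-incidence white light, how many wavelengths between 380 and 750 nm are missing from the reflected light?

7

Top surface (1.0 → 1.51): reflection off a higher-index medium gives a half-wave phase shift.
At the lower boundary (n = 1.51 to n = 1.33) the reflected ray undergoes no phase shift.
Exactly one π shift → a net half-wave offset.
For minimum reflection here: 2 n t = m λ.
λ = 2 n t / m = 5062 / m nm.
m=6: 844 nm (IR); m=7: 723 nm (visible); m=8: 633 nm (visible); m=9: 562 nm (visible); m=10: 506 nm (visible); m=11: 460 nm (visible); m=12: 422 nm (visible); m=13: 389 nm (visible); m=14: 362 nm (UV).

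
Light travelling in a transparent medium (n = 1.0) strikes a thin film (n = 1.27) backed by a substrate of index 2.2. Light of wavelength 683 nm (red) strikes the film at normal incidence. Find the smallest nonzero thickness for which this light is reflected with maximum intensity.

269 nm

Top surface (1.0 → 1.27): reflection off a higher-index medium gives a half-wave phase shift.
Ray reflecting at the bottom interface goes from n = 1.27 toward n = 2.2: a half-wave phase shift.
Net: no relative phase inversion (both shifts match).
For maximum reflection here: 2 n t = m λ.
The smallest nonzero thickness corresponds to m = 1: t = m λ / (2 n) = 1.00 × 683 / (2 × 1.27) = 269 nm.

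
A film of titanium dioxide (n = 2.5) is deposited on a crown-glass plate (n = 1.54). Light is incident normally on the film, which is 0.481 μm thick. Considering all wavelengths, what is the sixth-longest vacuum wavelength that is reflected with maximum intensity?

437 nm

Ray reflecting at the top interface goes from n = 1.0 toward n = 2.5: a half-wave phase shift.
Bottom surface (2.5 → 1.54): reflection off a lower-index medium gives no phase shift.
Net: one phase inversion between the two reflected rays.
With one net inversion, constructive interference in reflection requires 2 n t = (m + ½) λ.
λ = 2 n t / (m + ½). The sixth-longest wavelength is m = 5: λ = 2 × 2.5 × 481 / 5.50 = 437 nm.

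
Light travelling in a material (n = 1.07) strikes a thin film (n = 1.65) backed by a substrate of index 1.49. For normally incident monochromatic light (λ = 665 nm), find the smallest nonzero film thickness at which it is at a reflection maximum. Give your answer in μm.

At the upper boundary (n = 1.07 to n = 1.65) the reflected ray undergoes a half-wave phase shift.
Ray reflecting at the bottom interface goes from n = 1.65 toward n = 1.49: no phase shift.
The two reflections differ by half a wavelength.
So the condition for constructive reflection is 2 n t = (m + ½) λ.
Minimum at m = 0: t = λ / (4 n) = 665 / (4 × 1.65) = 101 nm.

0.101 μm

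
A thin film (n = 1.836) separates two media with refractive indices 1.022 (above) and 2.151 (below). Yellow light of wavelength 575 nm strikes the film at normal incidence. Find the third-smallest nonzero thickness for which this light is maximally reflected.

470 nm

Ray reflecting at the top interface goes from n = 1.022 toward n = 1.836: a half-wave phase shift.
At the lower boundary (n = 1.836 to n = 2.151) the reflected ray undergoes a half-wave phase shift.
Zero or two π shifts → no net half-wave offset.
With no net inversion, constructive interference in reflection requires 2 n t = m λ.
The third-smallest nonzero thickness corresponds to m = 3: t = m λ / (2 n) = 3.00 × 575 / (2 × 1.836) = 470 nm.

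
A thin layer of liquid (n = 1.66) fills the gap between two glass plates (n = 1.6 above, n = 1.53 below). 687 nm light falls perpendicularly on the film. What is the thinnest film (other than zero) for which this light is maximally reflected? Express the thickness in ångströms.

Ray reflecting at the top interface goes from n = 1.6 toward n = 1.66: a half-wave phase shift.
Bottom surface (1.66 → 1.53): reflection off a lower-index medium gives no phase shift.
Net: one phase inversion between the two reflected rays.
So the condition for constructive reflection is 2 n t = (m + ½) λ.
Minimum at m = 0: t = λ / (4 n) = 687 / (4 × 1.66) = 103 nm.

1035 Å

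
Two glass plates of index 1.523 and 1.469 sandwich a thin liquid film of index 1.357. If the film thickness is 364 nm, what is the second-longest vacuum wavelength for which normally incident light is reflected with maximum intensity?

At the upper boundary (n = 1.523 to n = 1.357) the reflected ray undergoes no phase shift.
At the lower boundary (n = 1.357 to n = 1.469) the reflected ray undergoes a half-wave phase shift.
Exactly one π shift → a net half-wave offset.
With one net inversion, constructive interference in reflection requires 2 n t = (m + ½) λ.
λ = 2 n t / (m + ½). The second-longest wavelength is m = 1: λ = 2 × 1.357 × 364 / 1.50 = 659 nm.

659 nm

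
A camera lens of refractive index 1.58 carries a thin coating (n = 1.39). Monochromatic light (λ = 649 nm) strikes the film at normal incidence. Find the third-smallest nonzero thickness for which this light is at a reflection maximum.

700 nm

Top surface (1.0 → 1.39): reflection off a higher-index medium gives a half-wave phase shift.
Bottom surface (1.39 → 1.58): reflection off a higher-index medium gives a half-wave phase shift.
Net: no relative phase inversion (both shifts match).
So the condition for constructive reflection is 2 n t = m λ.
The third-smallest nonzero thickness corresponds to m = 3: t = m λ / (2 n) = 3.00 × 649 / (2 × 1.39) = 700 nm.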